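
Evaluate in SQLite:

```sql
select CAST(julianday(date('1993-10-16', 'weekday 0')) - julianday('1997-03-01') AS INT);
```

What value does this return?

-1231

`weekday 0` advances to the next Sunday; 1993-10-16 is a Saturday, so it moves forward to 1993-10-17.
14 days remain in October 1993 after the 17th (31 − 17).
Full months from November 1993 through February 1997 contribute their day counts.
Then 1 day into March 1997.
Total: 14 + 30 + 31 + 31 + 28 + 31 + 30 + 31 + 30 + 31 + 31 + 30 + 31 + 30 + 31 + 31 + 28 + 31 + 30 + 31 + 30 + 31 + 31 + 30 + 31 + 30 + 31 + 31 + 29 + 31 + 30 + 31 + 30 + 31 + 31 + 30 + 31 + 30 + 31 + 31 + 28 + 1 = 1231.
The subtraction is earlier − later, so the result is −1231 → -1231.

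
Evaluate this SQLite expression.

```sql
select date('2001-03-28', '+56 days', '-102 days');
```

Applying '+56 days' to 2001-03-28: counting 56 days forward gives 2001-05-23.
Applying '-102 days' to 2001-05-23: counting 102 days back gives 2001-02-10.

2001-02-10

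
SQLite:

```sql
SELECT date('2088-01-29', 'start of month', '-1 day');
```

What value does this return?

2087-12-31

`start of month` rewinds 2088-01-29 to 2088-01-01.
Going back 1 day from 2088-01-01 reaches 2087-12-31 (last day of December, 31 days).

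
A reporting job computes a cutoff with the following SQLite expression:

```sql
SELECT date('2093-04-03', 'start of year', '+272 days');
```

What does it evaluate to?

2093-09-30

`start of year` rewinds 2093-04-03 to 2093-01-01.
Applying '+272 days' to 2093-01-01: counting 272 days forward gives 2093-09-30.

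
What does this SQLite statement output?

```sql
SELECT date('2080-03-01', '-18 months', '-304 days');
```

Adding -18 months to 2080-03-01 gives 2078-09-01.
Applying '-304 days' to 2078-09-01: counting 304 days back gives 2077-11-01.

2077-11-01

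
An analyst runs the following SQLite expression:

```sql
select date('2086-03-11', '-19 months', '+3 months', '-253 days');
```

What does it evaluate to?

2084-03-03

Adding -19 months to 2086-03-11 gives 2084-08-11.
Adding +3 months to 2084-08-11 gives 2084-11-11.
Applying '-253 days' to 2084-11-11: counting 253 days back gives 2084-03-03.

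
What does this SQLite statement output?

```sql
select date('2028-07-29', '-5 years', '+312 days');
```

2024-06-05

Adding -5 years to 2028-07-29 gives 2023-07-29.
Applying '+312 days' to 2023-07-29: counting 312 days forward gives 2024-06-05.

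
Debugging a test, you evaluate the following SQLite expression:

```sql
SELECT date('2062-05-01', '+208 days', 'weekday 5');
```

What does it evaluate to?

2062-12-01

Applying '+208 days' to 2062-05-01: counting 208 days forward gives 2062-11-25.
`weekday 5` advances to the next Friday; 2062-11-25 is a Saturday, so it moves forward to 2062-12-01.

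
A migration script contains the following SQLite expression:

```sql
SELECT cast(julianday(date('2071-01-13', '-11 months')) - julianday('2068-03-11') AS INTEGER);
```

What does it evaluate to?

Adding -11 months to 2071-01-13 gives 2070-02-13.
20 days remain in March 2068 after the 11th (31 − 11).
Full months from April 2068 through January 2070 contribute their day counts.
Then 13 days into February 2070.
Total: 20 + 30 + 31 + 30 + 31 + 31 + 30 + 31 + 30 + 31 + 31 + 28 + 31 + 30 + 31 + 30 + 31 + 31 + 30 + 31 + 30 + 31 + 31 + 13 = 704.

704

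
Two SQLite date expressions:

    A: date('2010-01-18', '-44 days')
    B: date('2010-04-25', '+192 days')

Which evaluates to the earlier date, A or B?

A

A = 2009-12-05.
B = 2010-11-03.
A is earlier.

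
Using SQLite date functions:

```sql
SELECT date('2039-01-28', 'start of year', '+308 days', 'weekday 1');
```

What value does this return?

2039-11-07

`start of year` rewinds 2039-01-28 to 2039-01-01.
Applying '+308 days' to 2039-01-01: counting 308 days forward gives 2039-11-05.
`weekday 1` advances to the next Monday; 2039-11-05 is a Saturday, so it moves forward to 2039-11-07.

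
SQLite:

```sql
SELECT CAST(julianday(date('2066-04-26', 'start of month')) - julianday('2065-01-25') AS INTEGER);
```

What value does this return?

`start of month` rewinds 2066-04-26 to 2066-04-01.
6 days remain in January 2065 after the 25th (31 − 25).
Full months from February 2065 through March 2066 contribute their day counts.
Then 1 day into April 2066.
Total: 6 + 28 + 31 + 30 + 31 + 30 + 31 + 31 + 30 + 31 + 30 + 31 + 31 + 28 + 31 + 1 = 431.

431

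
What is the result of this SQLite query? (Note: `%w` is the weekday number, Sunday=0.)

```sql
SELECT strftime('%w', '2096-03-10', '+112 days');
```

6

First apply '+112 days': 2096-03-10 → 2096-06-30.
2096-06-30 is a Saturday; with Sunday=0 that is 6.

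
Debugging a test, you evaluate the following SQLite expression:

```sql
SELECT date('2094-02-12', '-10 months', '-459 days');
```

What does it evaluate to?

2092-01-09

Adding -10 months to 2094-02-12 gives 2093-04-12.
Applying '-459 days' to 2093-04-12: counting 459 days back gives 2092-01-09.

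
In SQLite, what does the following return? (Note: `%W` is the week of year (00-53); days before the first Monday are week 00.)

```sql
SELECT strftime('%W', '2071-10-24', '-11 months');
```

47

First apply '-11 months': 2071-10-24 → 2070-11-24.
2070-11-24 is a Monday. SQLite's %W counts Mondays since the year started; the result is 47.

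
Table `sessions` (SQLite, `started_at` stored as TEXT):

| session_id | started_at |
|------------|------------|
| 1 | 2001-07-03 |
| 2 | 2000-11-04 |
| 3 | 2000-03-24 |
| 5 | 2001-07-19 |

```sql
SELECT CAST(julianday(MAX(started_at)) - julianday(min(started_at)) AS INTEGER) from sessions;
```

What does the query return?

482

MIN = 2000-03-24, MAX = 2001-07-19.
7 days remain in March 2000 after the 24th (31 − 24).
Full months from April 2000 through June 2001 contribute their day counts.
Then 19 days into July 2001.
Total: 7 + 30 + 31 + 30 + 31 + 31 + 30 + 31 + 30 + 31 + 31 + 28 + 31 + 30 + 31 + 30 + 19 = 482.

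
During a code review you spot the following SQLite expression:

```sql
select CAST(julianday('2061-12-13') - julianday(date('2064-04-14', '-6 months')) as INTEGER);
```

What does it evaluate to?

-670

Adding -6 months to 2064-04-14 gives 2063-10-14.
18 days remain in December 2061 after the 13th (31 − 13).
Full months from January 2062 through September 2063 contribute their day counts.
Then 14 days into October 2063.
Total: 18 + 31 + 28 + 31 + 30 + 31 + 30 + 31 + 31 + 30 + 31 + 30 + 31 + 31 + 28 + 31 + 30 + 31 + 30 + 31 + 31 + 30 + 14 = 670.
The subtraction is earlier − later, so the result is −670 → -670.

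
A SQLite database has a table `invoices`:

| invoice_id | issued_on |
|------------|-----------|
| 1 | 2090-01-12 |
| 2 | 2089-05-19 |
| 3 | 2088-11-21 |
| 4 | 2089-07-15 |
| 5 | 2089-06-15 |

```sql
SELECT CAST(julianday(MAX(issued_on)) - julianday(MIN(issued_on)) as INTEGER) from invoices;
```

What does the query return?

417

MIN = 2088-11-21, MAX = 2090-01-12.
9 days remain in November 2088 after the 21st (30 − 21).
Full months from December 2088 through December 2089 contribute their day counts.
Then 12 days into January 2090.
Total: 9 + 31 + 31 + 28 + 31 + 30 + 31 + 30 + 31 + 31 + 30 + 31 + 30 + 31 + 12 = 417.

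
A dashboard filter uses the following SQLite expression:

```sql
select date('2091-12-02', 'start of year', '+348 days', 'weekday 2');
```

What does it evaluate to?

2091-12-18

`start of year` rewinds 2091-12-02 to 2091-01-01.
Applying '+348 days' to 2091-01-01: counting 348 days forward gives 2091-12-15.
`weekday 2` advances to the next Tuesday; 2091-12-15 is a Saturday, so it moves forward to 2091-12-18.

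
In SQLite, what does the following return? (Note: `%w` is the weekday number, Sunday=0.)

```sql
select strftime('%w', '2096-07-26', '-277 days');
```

0

First apply '-277 days': 2096-07-26 → 2095-10-23.
2095-10-23 is a Sunday; with Sunday=0 that is 0.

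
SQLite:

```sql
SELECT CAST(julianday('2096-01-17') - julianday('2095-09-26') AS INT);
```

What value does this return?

113

4 days remain in September 2095 after the 26th (30 − 26).
October 2095: 31 days.
November 2095: 30 days.
December 2095: 31 days.
Then 17 days into January 2096.
Total: 4 + 31 + 30 + 31 + 17 = 113.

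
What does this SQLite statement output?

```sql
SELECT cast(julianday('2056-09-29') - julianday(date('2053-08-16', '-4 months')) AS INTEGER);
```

1262

Adding -4 months to 2053-08-16 gives 2053-04-16.
14 days remain in April 2053 after the 16th (30 − 16).
Full months from May 2053 through August 2056 contribute their day counts.
Then 29 days into September 2056.
Total: 14 + 31 + 30 + 31 + 31 + 30 + 31 + 30 + 31 + 31 + 28 + 31 + 30 + 31 + 30 + 31 + 31 + 30 + 31 + 30 + 31 + 31 + 28 + 31 + 30 + 31 + 30 + 31 + 31 + 30 + 31 + 30 + 31 + 31 + 29 + 31 + 30 + 31 + 30 + 31 + 31 + 29 = 1262.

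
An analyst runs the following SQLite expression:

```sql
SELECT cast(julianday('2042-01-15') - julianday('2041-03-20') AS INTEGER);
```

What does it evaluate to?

301

11 days remain in March 2041 after the 20th (31 − 20).
Full months from April 2041 through December 2041 contribute their day counts.
Then 15 days into January 2042.
Total: 11 + 30 + 31 + 30 + 31 + 31 + 30 + 31 + 30 + 31 + 15 = 301.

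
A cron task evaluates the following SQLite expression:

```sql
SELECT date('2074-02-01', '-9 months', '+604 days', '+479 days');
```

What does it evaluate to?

Adding -9 months to 2074-02-01 gives 2073-05-01.
Applying '+604 days' to 2073-05-01: counting 604 days forward gives 2074-12-26.
Applying '+479 days' to 2074-12-26: counting 479 days forward gives 2076-04-18.

2076-04-18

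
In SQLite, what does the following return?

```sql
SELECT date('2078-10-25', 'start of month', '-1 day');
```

2078-09-30

`start of month` rewinds 2078-10-25 to 2078-10-01.
Going back 1 day from 2078-10-01 reaches 2078-09-30 (last day of September, 30 days).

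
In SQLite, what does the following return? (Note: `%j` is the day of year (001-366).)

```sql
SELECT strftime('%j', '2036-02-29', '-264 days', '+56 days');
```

First apply '-264 days', '+56 days': 2036-02-29 → 2035-08-05.
Day-of-year for 2035-08-05: days since 2035-01-01 inclusive = 217, zero-padded to 217.

217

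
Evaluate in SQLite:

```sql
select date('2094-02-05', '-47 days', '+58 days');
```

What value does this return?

2094-02-16

Applying '-47 days' to 2094-02-05: counting 47 days back gives 2093-12-20.
Applying '+58 days' to 2093-12-20: counting 58 days forward gives 2094-02-16.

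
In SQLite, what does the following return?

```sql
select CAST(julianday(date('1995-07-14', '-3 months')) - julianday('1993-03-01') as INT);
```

774

Adding -3 months to 1995-07-14 gives 1995-04-14.
30 days remain in March 1993 after the 1st (31 − 1).
Full months from April 1993 through March 1995 contribute their day counts.
Then 14 days into April 1995.
Total: 30 + 30 + 31 + 30 + 31 + 31 + 30 + 31 + 30 + 31 + 31 + 28 + 31 + 30 + 31 + 30 + 31 + 31 + 30 + 31 + 30 + 31 + 31 + 28 + 31 + 14 = 774.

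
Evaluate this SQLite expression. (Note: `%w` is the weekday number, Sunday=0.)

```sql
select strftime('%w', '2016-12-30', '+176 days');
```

First apply '+176 days': 2016-12-30 → 2017-06-24.
2017-06-24 is a Saturday; with Sunday=0 that is 6.

6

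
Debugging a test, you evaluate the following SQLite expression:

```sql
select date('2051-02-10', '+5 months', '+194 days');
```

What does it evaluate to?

Adding +5 months to 2051-02-10 gives 2051-07-10.
Applying '+194 days' to 2051-07-10: counting 194 days forward gives 2052-01-20.

2052-01-20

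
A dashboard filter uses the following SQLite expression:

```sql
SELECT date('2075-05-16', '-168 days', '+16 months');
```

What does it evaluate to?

2076-03-29

Applying '-168 days' to 2075-05-16: counting 168 days back gives 2074-11-29.
Adding +16 months to 2074-11-29 gives 2076-03-29.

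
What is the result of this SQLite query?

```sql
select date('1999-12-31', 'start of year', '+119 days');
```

`start of year` rewinds 1999-12-31 to 1999-01-01.
Applying '+119 days' to 1999-01-01: counting 119 days forward gives 1999-04-30.

1999-04-30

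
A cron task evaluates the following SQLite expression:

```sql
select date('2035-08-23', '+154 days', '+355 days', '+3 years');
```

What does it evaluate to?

2040-01-13

Applying '+154 days' to 2035-08-23: counting 154 days forward gives 2036-01-24.
Applying '+355 days' to 2036-01-24: counting 355 days forward gives 2037-01-13.
Adding +3 years to 2037-01-13 gives 2040-01-13.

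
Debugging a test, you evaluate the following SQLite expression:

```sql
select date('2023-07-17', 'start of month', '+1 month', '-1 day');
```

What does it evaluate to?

2023-07-31

`start of month` rewinds 2023-07-17 to 2023-07-01.
Adding +1 month to 2023-07-01 gives 2023-08-01.
Going back 1 day from 2023-08-01 reaches 2023-07-31 (last day of July, 31 days).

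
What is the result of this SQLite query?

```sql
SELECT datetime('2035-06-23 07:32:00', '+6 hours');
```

+6 hours from 2035-06-23 07:32:00 is 2035-06-23 13:32:00.

2035-06-23 13:32:00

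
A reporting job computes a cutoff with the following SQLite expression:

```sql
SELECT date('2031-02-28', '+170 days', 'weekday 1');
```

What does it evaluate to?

2031-08-18

Applying '+170 days' to 2031-02-28: counting 170 days forward gives 2031-08-17.
`weekday 1` advances to the next Monday; 2031-08-17 is a Sunday, so it moves forward to 2031-08-18.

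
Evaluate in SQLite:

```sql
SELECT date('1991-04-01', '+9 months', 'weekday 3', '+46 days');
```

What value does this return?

1992-02-16

Adding +9 months to 1991-04-01 gives 1992-01-01.
`weekday 3` advances to the next Wednesday; 1992-01-01 is already a Wednesday, so it stays at 1992-01-01.
Applying '+46 days' to 1992-01-01: counting 46 days forward gives 1992-02-16.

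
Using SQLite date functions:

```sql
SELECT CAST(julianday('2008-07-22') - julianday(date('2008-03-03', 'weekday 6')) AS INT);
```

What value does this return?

136

`weekday 6` advances to the next Saturday; 2008-03-03 is a Monday, so it moves forward to 2008-03-08.
23 days remain in March 2008 after the 8th (31 − 8).
April 2008: 30 days.
May 2008: 31 days.
June 2008: 30 days.
Then 22 days into July 2008.
Total: 23 + 30 + 31 + 30 + 22 = 136.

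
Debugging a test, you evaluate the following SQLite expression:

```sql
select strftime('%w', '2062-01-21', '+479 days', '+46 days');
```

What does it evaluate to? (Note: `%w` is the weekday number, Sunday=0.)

6

First apply '+479 days', '+46 days': 2062-01-21 → 2063-06-30.
2063-06-30 is a Saturday; with Sunday=0 that is 6.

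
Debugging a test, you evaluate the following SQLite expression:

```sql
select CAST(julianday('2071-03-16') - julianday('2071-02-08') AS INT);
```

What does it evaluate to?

36

20 days remain in February 2071 after the 8th (28 − 8).
Then 16 days into March 2071.
Total: 20 + 16 = 36.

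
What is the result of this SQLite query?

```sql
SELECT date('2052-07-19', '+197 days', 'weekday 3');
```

2053-02-05

Applying '+197 days' to 2052-07-19: counting 197 days forward gives 2053-02-01.
`weekday 3` advances to the next Wednesday; 2053-02-01 is a Saturday, so it moves forward to 2053-02-05.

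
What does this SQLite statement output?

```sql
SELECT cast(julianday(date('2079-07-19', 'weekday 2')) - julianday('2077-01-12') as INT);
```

`weekday 2` advances to the next Tuesday; 2079-07-19 is a Wednesday, so it moves forward to 2079-07-25.
19 days remain in January 2077 after the 12th (31 − 12).
Full months from February 2077 through June 2079 contribute their day counts.
Then 25 days into July 2079.
Total: 19 + 28 + 31 + 30 + 31 + 30 + 31 + 31 + 30 + 31 + 30 + 31 + 31 + 28 + 31 + 30 + 31 + 30 + 31 + 31 + 30 + 31 + 30 + 31 + 31 + 28 + 31 + 30 + 31 + 30 + 25 = 924.

924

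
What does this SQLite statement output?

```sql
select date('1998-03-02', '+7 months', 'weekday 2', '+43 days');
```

1998-11-18

Adding +7 months to 1998-03-02 gives 1998-10-02.
`weekday 2` advances to the next Tuesday; 1998-10-02 is a Friday, so it moves forward to 1998-10-06.
Applying '+43 days' to 1998-10-06: counting 43 days forward gives 1998-11-18.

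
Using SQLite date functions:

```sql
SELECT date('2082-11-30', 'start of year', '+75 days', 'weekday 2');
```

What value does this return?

`start of year` rewinds 2082-11-30 to 2082-01-01.
Applying '+75 days' to 2082-01-01: counting 75 days forward gives 2082-03-17.
`weekday 2` advances to the next Tuesday; 2082-03-17 is already a Tuesday, so it stays at 2082-03-17.

2082-03-17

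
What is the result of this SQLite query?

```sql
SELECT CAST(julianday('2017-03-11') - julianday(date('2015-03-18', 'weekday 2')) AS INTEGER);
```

`weekday 2` advances to the next Tuesday; 2015-03-18 is a Wednesday, so it moves forward to 2015-03-24.
7 days remain in March 2015 after the 24th (31 − 24).
Full months from April 2015 through February 2017 contribute their day counts.
Then 11 days into March 2017.
Total: 7 + 30 + 31 + 30 + 31 + 31 + 30 + 31 + 30 + 31 + 31 + 29 + 31 + 30 + 31 + 30 + 31 + 31 + 30 + 31 + 30 + 31 + 31 + 28 + 11 = 718.

718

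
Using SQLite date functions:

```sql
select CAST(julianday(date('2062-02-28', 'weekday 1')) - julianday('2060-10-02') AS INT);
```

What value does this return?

520

`weekday 1` advances to the next Monday; 2062-02-28 is a Tuesday, so it moves forward to 2062-03-06.
29 days remain in October 2060 after the 2nd (31 − 2).
Full months from November 2060 through February 2062 contribute their day counts.
Then 6 days into March 2062.
Total: 29 + 30 + 31 + 31 + 28 + 31 + 30 + 31 + 30 + 31 + 31 + 30 + 31 + 30 + 31 + 31 + 28 + 6 = 520.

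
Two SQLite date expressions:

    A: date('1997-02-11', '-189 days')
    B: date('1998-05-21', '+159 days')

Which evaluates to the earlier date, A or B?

A

A = 1996-08-06.
B = 1998-10-27.
A is earlier.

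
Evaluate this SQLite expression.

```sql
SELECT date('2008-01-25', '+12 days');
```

January 2008 has 31 days; 6 remain after the 25th, so 7 days reach 2008-02-01.
Advancing 5 more days within February lands on 2008-02-06.

2008-02-06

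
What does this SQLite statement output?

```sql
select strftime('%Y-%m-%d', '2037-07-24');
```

`%Y-%m-%d` extracts the ISO date: 2037-07-24.

2037-07-24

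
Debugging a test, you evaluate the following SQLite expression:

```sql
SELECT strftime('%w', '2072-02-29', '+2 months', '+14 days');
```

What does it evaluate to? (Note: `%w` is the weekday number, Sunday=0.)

5

First apply '+2 months', '+14 days': 2072-02-29 → 2072-05-13.
2072-05-13 is a Friday; with Sunday=0 that is 5.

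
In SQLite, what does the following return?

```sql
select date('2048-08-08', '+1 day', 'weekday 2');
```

2048-08-11

Advancing 1 more day within August lands on 2048-08-09.
`weekday 2` advances to the next Tuesday; 2048-08-09 is a Sunday, so it moves forward to 2048-08-11.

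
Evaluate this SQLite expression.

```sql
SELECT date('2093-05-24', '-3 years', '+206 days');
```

Adding -3 years to 2093-05-24 gives 2090-05-24.
Applying '+206 days' to 2090-05-24: counting 206 days forward gives 2090-12-16.

2090-12-16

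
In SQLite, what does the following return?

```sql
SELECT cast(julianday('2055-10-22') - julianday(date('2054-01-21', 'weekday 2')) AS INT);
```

`weekday 2` advances to the next Tuesday; 2054-01-21 is a Wednesday, so it moves forward to 2054-01-27.
4 days remain in January 2054 after the 27th (31 − 27).
Full months from February 2054 through September 2055 contribute their day counts.
Then 22 days into October 2055.
Total: 4 + 28 + 31 + 30 + 31 + 30 + 31 + 31 + 30 + 31 + 30 + 31 + 31 + 28 + 31 + 30 + 31 + 30 + 31 + 31 + 30 + 22 = 633.

633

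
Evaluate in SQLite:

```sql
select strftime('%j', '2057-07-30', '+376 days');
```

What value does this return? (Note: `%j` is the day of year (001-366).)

First apply '+376 days': 2057-07-30 → 2058-08-10.
Day-of-year for 2058-08-10: days since 2058-01-01 inclusive = 222, zero-padded to 222.

222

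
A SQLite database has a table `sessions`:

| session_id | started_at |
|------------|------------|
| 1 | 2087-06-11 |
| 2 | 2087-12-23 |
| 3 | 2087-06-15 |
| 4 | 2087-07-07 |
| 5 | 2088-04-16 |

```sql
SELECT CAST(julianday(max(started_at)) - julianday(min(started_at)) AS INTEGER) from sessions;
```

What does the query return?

MIN = 2087-06-11, MAX = 2088-04-16.
19 days remain in June 2087 after the 11th (30 − 11).
Full months from July 2087 through March 2088 contribute their day counts.
Then 16 days into April 2088.
Total: 19 + 31 + 31 + 30 + 31 + 30 + 31 + 31 + 29 + 31 + 16 = 310.

310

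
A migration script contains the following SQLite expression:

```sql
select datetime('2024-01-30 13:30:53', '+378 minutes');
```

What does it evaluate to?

378 minutes = 6h 18m; +378 minutes from 2024-01-30 13:30:53 is 2024-01-30 19:48:53.

2024-01-30 19:48:53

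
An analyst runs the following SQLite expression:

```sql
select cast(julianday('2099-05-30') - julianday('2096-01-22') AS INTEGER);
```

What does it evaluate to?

1224

9 days remain in January 2096 after the 22nd (31 − 22).
Full months from February 2096 through April 2099 contribute their day counts.
Then 30 days into May 2099.
Total: 9 + 29 + 31 + 30 + 31 + 30 + 31 + 31 + 30 + 31 + 30 + 31 + 31 + 28 + 31 + 30 + 31 + 30 + 31 + 31 + 30 + 31 + 30 + 31 + 31 + 28 + 31 + 30 + 31 + 30 + 31 + 31 + 30 + 31 + 30 + 31 + 31 + 28 + 31 + 30 + 30 = 1224.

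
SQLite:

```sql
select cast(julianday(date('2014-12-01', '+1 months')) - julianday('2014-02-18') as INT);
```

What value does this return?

Adding +1 month to 2014-12-01 gives 2015-01-01.
10 days remain in February 2014 after the 18th (28 − 18).
Full months from March 2014 through December 2014 contribute their day counts.
Then 1 day into January 2015.
Total: 10 + 31 + 30 + 31 + 30 + 31 + 31 + 30 + 31 + 30 + 31 + 1 = 317.

317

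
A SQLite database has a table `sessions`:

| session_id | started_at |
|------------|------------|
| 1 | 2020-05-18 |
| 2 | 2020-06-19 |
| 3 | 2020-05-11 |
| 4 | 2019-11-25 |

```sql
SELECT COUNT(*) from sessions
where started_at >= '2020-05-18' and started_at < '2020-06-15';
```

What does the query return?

Rows in [2020-05-18, 2020-06-15): 2020-05-18 → 1 row.

1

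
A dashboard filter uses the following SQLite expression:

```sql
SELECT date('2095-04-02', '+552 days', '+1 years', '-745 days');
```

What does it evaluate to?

Applying '+552 days' to 2095-04-02: counting 552 days forward gives 2096-10-05.
Adding +1 year to 2096-10-05 gives 2097-10-05.
Applying '-745 days' to 2097-10-05: counting 745 days back gives 2095-09-21.

2095-09-21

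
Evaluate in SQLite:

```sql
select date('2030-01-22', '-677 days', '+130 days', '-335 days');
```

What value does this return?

2027-08-24

Applying '-677 days' to 2030-01-22: counting 677 days back gives 2028-03-16.
Applying '+130 days' to 2028-03-16: counting 130 days forward gives 2028-07-24.
Applying '-335 days' to 2028-07-24: counting 335 days back gives 2027-08-24.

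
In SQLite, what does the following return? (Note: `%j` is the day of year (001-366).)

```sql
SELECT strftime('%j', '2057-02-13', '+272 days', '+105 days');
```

First apply '+272 days', '+105 days': 2057-02-13 → 2058-02-25.
Day-of-year for 2058-02-25: days since 2058-01-01 inclusive = 56, zero-padded to 056.

056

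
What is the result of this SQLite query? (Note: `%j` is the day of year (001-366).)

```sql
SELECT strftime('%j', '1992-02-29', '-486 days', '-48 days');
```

256

First apply '-486 days', '-48 days': 1992-02-29 → 1990-09-13.
Day-of-year for 1990-09-13: days since 1990-01-01 inclusive = 256, zero-padded to 256.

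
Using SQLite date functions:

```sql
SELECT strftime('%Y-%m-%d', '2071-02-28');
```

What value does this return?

2071-02-28

`%Y-%m-%d` extracts the ISO date: 2071-02-28.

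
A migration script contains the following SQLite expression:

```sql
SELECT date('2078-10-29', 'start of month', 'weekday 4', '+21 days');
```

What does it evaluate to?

2078-10-27

`start of month` rewinds 2078-10-29 to 2078-10-01.
`weekday 4` advances to the next Thursday; 2078-10-01 is a Saturday, so it moves forward to 2078-10-06.
Advancing 21 more days within October lands on 2078-10-27.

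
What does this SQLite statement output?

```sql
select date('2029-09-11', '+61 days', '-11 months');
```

2028-12-11

Applying '+61 days' to 2029-09-11: counting 61 days forward gives 2029-11-11.
Adding -11 months to 2029-11-11 gives 2028-12-11.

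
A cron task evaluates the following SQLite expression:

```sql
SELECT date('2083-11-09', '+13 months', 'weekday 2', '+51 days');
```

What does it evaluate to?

2085-02-01

Adding +13 months to 2083-11-09 gives 2084-12-09.
`weekday 2` advances to the next Tuesday; 2084-12-09 is a Saturday, so it moves forward to 2084-12-12.
Applying '+51 days' to 2084-12-12: counting 51 days forward gives 2085-02-01.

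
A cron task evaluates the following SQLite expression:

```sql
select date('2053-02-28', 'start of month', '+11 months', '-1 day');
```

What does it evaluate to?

2053-12-31

`start of month` rewinds 2053-02-28 to 2053-02-01.
Adding +11 months to 2053-02-01 gives 2054-01-01.
Going back 1 day from 2054-01-01 reaches 2053-12-31 (last day of December, 31 days).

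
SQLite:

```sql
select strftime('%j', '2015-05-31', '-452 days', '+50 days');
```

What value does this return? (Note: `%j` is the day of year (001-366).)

First apply '-452 days', '+50 days': 2015-05-31 → 2014-04-24.
Day-of-year for 2014-04-24: days since 2014-01-01 inclusive = 114, zero-padded to 114.

114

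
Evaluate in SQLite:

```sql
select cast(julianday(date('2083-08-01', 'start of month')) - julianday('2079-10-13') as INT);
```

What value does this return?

1388

`start of month` rewinds 2083-08-01 to 2083-08-01.
18 days remain in October 2079 after the 13th (31 − 13).
Full months from November 2079 through July 2083 contribute their day counts.
Then 1 day into August 2083.
Total: 18 + 30 + 31 + 31 + 29 + 31 + 30 + 31 + 30 + 31 + 31 + 30 + 31 + 30 + 31 + 31 + 28 + 31 + 30 + 31 + 30 + 31 + 31 + 30 + 31 + 30 + 31 + 31 + 28 + 31 + 30 + 31 + 30 + 31 + 31 + 30 + 31 + 30 + 31 + 31 + 28 + 31 + 30 + 31 + 30 + 31 + 1 = 1388.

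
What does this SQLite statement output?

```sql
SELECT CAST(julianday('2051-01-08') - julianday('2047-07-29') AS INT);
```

1259

2 days remain in July 2047 after the 29th (31 − 29).
Full months from August 2047 through December 2050 contribute their day counts.
Then 8 days into January 2051.
Total: 2 + 31 + 30 + 31 + 30 + 31 + 31 + 29 + 31 + 30 + 31 + 30 + 31 + 31 + 30 + 31 + 30 + 31 + 31 + 28 + 31 + 30 + 31 + 30 + 31 + 31 + 30 + 31 + 30 + 31 + 31 + 28 + 31 + 30 + 31 + 30 + 31 + 31 + 30 + 31 + 30 + 31 + 8 = 1259.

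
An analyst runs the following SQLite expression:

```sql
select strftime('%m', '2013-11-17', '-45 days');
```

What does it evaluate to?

First apply '-45 days': 2013-11-17 → 2013-10-03.
`%m` extracts the 2-digit month (01-12): 10.

10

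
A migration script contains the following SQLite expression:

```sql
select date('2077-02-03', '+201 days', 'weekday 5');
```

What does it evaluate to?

2077-08-27

Applying '+201 days' to 2077-02-03: counting 201 days forward gives 2077-08-23.
`weekday 5` advances to the next Friday; 2077-08-23 is a Monday, so it moves forward to 2077-08-27.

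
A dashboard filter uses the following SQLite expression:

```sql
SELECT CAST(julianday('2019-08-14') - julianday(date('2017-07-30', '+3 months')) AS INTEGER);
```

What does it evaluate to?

Adding +3 months to 2017-07-30 gives 2017-10-30.
1 day remains in October 2017 after the 30th (31 − 30).
Full months from November 2017 through July 2019 contribute their day counts.
Then 14 days into August 2019.
Total: 1 + 30 + 31 + 31 + 28 + 31 + 30 + 31 + 30 + 31 + 31 + 30 + 31 + 30 + 31 + 31 + 28 + 31 + 30 + 31 + 30 + 31 + 14 = 653.

653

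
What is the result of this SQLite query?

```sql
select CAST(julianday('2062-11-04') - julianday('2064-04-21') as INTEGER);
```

-534

26 days remain in November 2062 after the 4th (30 − 4).
Full months from December 2062 through March 2064 contribute their day counts.
Then 21 days into April 2064.
Total: 26 + 31 + 31 + 28 + 31 + 30 + 31 + 30 + 31 + 31 + 30 + 31 + 30 + 31 + 31 + 29 + 31 + 21 = 534.
The subtraction is earlier − later, so the result is −534 → -534.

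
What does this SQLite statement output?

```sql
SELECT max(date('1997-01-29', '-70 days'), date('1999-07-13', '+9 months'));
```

date('1997-01-29', '-70 days') → 1996-11-20.
date('1999-07-13', '+9 months') → 2000-04-13.
Later of the two is 2000-04-13.

2000-04-13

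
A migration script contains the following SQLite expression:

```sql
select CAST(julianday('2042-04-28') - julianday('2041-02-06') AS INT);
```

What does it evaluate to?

446

22 days remain in February 2041 after the 6th (28 − 6).
Full months from March 2041 through March 2042 contribute their day counts.
Then 28 days into April 2042.
Total: 22 + 31 + 30 + 31 + 30 + 31 + 31 + 30 + 31 + 30 + 31 + 31 + 28 + 31 + 28 = 446.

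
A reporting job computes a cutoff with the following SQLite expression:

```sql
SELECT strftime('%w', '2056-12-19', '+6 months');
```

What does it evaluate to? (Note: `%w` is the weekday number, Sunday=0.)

2

First apply '+6 months': 2056-12-19 → 2057-06-19.
2057-06-19 is a Tuesday; with Sunday=0 that is 2.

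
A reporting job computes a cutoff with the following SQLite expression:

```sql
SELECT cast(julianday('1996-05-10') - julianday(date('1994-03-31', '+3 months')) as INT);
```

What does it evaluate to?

679

Adding +3 months to 1994-03-31 targets 1994-06-31. June 1994 has only 30 days, so SQLite normalizes the 1-day overflow forward to 1994-07-01.
30 days remain in July 1994 after the 1st (31 − 1).
Full months from August 1994 through April 1996 contribute their day counts.
Then 10 days into May 1996.
Total: 30 + 31 + 30 + 31 + 30 + 31 + 31 + 28 + 31 + 30 + 31 + 30 + 31 + 31 + 30 + 31 + 30 + 31 + 31 + 29 + 31 + 30 + 10 = 679.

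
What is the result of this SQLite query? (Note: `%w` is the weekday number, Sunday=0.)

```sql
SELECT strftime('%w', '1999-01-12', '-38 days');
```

First apply '-38 days': 1999-01-12 → 1998-12-05.
1998-12-05 is a Saturday; with Sunday=0 that is 6.

6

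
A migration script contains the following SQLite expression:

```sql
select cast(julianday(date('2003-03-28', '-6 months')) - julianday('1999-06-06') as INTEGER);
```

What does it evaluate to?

Adding -6 months to 2003-03-28 gives 2002-09-28.
24 days remain in June 1999 after the 6th (30 − 6).
Full months from July 1999 through August 2002 contribute their day counts.
Then 28 days into September 2002.
Total: 24 + 31 + 31 + 30 + 31 + 30 + 31 + 31 + 29 + 31 + 30 + 31 + 30 + 31 + 31 + 30 + 31 + 30 + 31 + 31 + 28 + 31 + 30 + 31 + 30 + 31 + 31 + 30 + 31 + 30 + 31 + 31 + 28 + 31 + 30 + 31 + 30 + 31 + 31 + 28 = 1210.

1210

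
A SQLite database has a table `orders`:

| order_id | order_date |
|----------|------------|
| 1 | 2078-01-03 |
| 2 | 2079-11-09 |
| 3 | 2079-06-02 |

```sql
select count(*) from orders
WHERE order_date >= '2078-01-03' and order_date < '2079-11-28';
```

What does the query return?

Rows in [2078-01-03, 2079-11-28): 2078-01-03, 2079-11-09, 2079-06-02 → 3 rows.

3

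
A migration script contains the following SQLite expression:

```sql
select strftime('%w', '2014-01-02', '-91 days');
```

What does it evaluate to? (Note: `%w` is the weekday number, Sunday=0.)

4

First apply '-91 days': 2014-01-02 → 2013-10-03.
2013-10-03 is a Thursday; with Sunday=0 that is 4.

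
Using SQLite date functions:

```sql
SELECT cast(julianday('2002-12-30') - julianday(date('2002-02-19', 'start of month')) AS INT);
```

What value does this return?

`start of month` rewinds 2002-02-19 to 2002-02-01.
27 days remain in February 2002 after the 1st (28 − 1).
Full months from March 2002 through November 2002 contribute their day counts.
Then 30 days into December 2002.
Total: 27 + 31 + 30 + 31 + 30 + 31 + 31 + 30 + 31 + 30 + 30 = 332.

332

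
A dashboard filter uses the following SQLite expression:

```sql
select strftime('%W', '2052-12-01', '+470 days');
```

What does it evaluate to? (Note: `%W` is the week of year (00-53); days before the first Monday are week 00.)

First apply '+470 days': 2052-12-01 → 2054-03-16.
2054-03-16 is a Monday. SQLite's %W counts Mondays since the year started; the result is 11.

11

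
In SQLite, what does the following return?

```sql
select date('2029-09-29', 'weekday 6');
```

2029-09-29

`weekday 6` advances to the next Saturday; 2029-09-29 is already a Saturday, so it stays at 2029-09-29.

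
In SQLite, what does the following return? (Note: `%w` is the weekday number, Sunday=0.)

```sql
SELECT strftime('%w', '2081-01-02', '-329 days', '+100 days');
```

First apply '-329 days', '+100 days': 2081-01-02 → 2080-05-18.
2080-05-18 is a Saturday; with Sunday=0 that is 6.

6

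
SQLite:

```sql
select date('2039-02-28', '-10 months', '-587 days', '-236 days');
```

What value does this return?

2036-01-26

Adding -10 months to 2039-02-28 gives 2038-04-28.
Applying '-587 days' to 2038-04-28: counting 587 days back gives 2036-09-18.
Applying '-236 days' to 2036-09-18: counting 236 days back gives 2036-01-26.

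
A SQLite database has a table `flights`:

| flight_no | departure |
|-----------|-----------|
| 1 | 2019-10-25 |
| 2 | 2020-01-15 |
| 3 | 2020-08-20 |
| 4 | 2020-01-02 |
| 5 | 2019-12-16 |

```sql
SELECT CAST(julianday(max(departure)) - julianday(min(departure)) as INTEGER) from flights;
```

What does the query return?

MIN = 2019-10-25, MAX = 2020-08-20.
6 days remain in October 2019 after the 25th (31 − 25).
Full months from November 2019 through July 2020 contribute their day counts.
Then 20 days into August 2020.
Total: 6 + 30 + 31 + 31 + 29 + 31 + 30 + 31 + 30 + 31 + 20 = 300.

300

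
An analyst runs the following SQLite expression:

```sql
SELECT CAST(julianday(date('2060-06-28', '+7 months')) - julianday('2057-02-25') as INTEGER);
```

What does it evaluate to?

1433

Adding +7 months to 2060-06-28 gives 2061-01-28.
3 days remain in February 2057 after the 25th (28 − 25).
Full months from March 2057 through December 2060 contribute their day counts.
Then 28 days into January 2061.
Total: 3 + 31 + 30 + 31 + 30 + 31 + 31 + 30 + 31 + 30 + 31 + 31 + 28 + 31 + 30 + 31 + 30 + 31 + 31 + 30 + 31 + 30 + 31 + 31 + 28 + 31 + 30 + 31 + 30 + 31 + 31 + 30 + 31 + 30 + 31 + 31 + 29 + 31 + 30 + 31 + 30 + 31 + 31 + 30 + 31 + 30 + 31 + 28 = 1433.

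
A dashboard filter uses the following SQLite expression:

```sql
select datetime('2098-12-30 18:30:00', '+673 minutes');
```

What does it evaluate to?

2098-12-31 05:43:00

673 minutes = 11h 13m; +673 minutes from 2098-12-30 18:30:00 is 2098-12-31 05:43:00 (crosses midnight).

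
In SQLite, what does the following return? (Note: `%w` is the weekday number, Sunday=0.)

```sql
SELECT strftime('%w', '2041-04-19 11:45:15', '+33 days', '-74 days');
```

First apply '+33 days', '-74 days': 2041-04-19 11:45:15 → 2041-03-09 11:45:15.
2041-03-09 is a Saturday; with Sunday=0 that is 6.

6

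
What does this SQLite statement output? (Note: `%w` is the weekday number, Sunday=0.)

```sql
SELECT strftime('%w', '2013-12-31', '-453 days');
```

First apply '-453 days': 2013-12-31 → 2012-10-04.
2012-10-04 is a Thursday; with Sunday=0 that is 4.

4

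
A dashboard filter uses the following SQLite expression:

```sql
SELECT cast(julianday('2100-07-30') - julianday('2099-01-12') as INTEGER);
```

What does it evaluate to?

19 days remain in January 2099 after the 12th (31 − 12).
Full months from February 2099 through June 2100 contribute their day counts.
Then 30 days into July 2100.
Total: 19 + 28 + 31 + 30 + 31 + 30 + 31 + 31 + 30 + 31 + 30 + 31 + 31 + 28 + 31 + 30 + 31 + 30 + 30 = 564.

564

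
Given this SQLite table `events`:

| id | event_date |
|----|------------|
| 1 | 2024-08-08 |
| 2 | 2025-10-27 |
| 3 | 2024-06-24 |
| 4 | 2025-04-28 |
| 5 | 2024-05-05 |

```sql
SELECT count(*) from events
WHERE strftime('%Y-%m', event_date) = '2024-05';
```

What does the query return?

Rows with year-month 2024-05: 2024-05-05 → 1.

1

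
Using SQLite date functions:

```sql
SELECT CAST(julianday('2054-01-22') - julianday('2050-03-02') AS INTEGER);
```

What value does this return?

1422

29 days remain in March 2050 after the 2nd (31 − 2).
Full months from April 2050 through December 2053 contribute their day counts.
Then 22 days into January 2054.
Total: 29 + 30 + 31 + 30 + 31 + 31 + 30 + 31 + 30 + 31 + 31 + 28 + 31 + 30 + 31 + 30 + 31 + 31 + 30 + 31 + 30 + 31 + 31 + 29 + 31 + 30 + 31 + 30 + 31 + 31 + 30 + 31 + 30 + 31 + 31 + 28 + 31 + 30 + 31 + 30 + 31 + 31 + 30 + 31 + 30 + 31 + 22 = 1422.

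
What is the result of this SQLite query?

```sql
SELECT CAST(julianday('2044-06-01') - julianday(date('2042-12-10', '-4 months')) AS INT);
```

Adding -4 months to 2042-12-10 gives 2042-08-10.
21 days remain in August 2042 after the 10th (31 − 10).
Full months from September 2042 through May 2044 contribute their day counts.
Then 1 day into June 2044.
Total: 21 + 30 + 31 + 30 + 31 + 31 + 28 + 31 + 30 + 31 + 30 + 31 + 31 + 30 + 31 + 30 + 31 + 31 + 29 + 31 + 30 + 31 + 1 = 661.

661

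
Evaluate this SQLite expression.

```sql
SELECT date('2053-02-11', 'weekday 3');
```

`weekday 3` advances to the next Wednesday; 2053-02-11 is a Tuesday, so it moves forward to 2053-02-12.

2053-02-12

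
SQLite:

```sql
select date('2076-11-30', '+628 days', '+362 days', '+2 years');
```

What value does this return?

2081-08-17

Applying '+628 days' to 2076-11-30: counting 628 days forward gives 2078-08-20.
Applying '+362 days' to 2078-08-20: counting 362 days forward gives 2079-08-17.
Adding +2 years to 2079-08-17 gives 2081-08-17.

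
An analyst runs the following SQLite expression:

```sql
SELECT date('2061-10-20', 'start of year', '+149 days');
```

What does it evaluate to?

`start of year` rewinds 2061-10-20 to 2061-01-01.
Applying '+149 days' to 2061-01-01: counting 149 days forward gives 2061-05-30.

2061-05-30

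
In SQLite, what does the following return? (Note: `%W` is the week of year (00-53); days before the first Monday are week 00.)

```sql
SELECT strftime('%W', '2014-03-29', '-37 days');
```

First apply '-37 days': 2014-03-29 → 2014-02-20.
2014-02-20 is a Thursday. SQLite's %W counts Mondays since the year started; the result is 07.

07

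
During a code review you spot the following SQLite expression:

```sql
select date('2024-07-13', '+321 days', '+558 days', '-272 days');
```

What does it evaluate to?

2026-03-12

Applying '+321 days' to 2024-07-13: counting 321 days forward gives 2025-05-30.
Applying '+558 days' to 2025-05-30: counting 558 days forward gives 2026-12-09.
Applying '-272 days' to 2026-12-09: counting 272 days back gives 2026-03-12.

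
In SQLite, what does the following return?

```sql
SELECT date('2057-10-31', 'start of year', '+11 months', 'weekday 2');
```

`start of year` rewinds 2057-10-31 to 2057-01-01.
Adding +11 months to 2057-01-01 gives 2057-12-01.
`weekday 2` advances to the next Tuesday; 2057-12-01 is a Saturday, so it moves forward to 2057-12-04.

2057-12-04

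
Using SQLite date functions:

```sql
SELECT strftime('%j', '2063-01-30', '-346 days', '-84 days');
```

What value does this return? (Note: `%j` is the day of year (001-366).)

First apply '-346 days', '-84 days': 2063-01-30 → 2061-11-26.
Day-of-year for 2061-11-26: days since 2061-01-01 inclusive = 330, zero-padded to 330.

330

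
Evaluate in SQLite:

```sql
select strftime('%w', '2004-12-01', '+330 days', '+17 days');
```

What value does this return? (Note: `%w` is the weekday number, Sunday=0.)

First apply '+330 days', '+17 days': 2004-12-01 → 2005-11-13.
2005-11-13 is a Sunday; with Sunday=0 that is 0.

0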